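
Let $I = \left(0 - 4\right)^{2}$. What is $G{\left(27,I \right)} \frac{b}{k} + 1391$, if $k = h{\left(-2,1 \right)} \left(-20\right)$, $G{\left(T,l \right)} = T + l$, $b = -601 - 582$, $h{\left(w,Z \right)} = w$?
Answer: $\frac{4771}{40} \approx 119.28$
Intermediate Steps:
$I = 16$ ($I = \left(-4\right)^{2} = 16$)
$b = -1183$ ($b = -601 - 582 = -1183$)
$k = 40$ ($k = \left(-2\right) \left(-20\right) = 40$)
$G{\left(27,I \right)} \frac{b}{k} + 1391 = \left(27 + 16\right) \left(- \frac{1183}{40}\right) + 1391 = 43 \left(\left(-1183\right) \frac{1}{40}\right) + 1391 = 43 \left(- \frac{1183}{40}\right) + 1391 = - \frac{50869}{40} + 1391 = \frac{4771}{40}$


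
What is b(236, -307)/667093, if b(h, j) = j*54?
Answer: -16578/667093 ≈ -0.024851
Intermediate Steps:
b(h, j) = 54*j
b(236, -307)/667093 = (54*(-307))/667093 = -16578*1/667093 = -16578/667093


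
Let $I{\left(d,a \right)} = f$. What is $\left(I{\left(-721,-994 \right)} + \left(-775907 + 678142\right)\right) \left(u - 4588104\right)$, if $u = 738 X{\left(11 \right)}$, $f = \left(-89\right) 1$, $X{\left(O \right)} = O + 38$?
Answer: $445425732468$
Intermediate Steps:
$X{\left(O \right)} = 38 + O$
$f = -89$
$I{\left(d,a \right)} = -89$
$u = 36162$ ($u = 738 \left(38 + 11\right) = 738 \cdot 49 = 36162$)
$\left(I{\left(-721,-994 \right)} + \left(-775907 + 678142\right)\right) \left(u - 4588104\right) = \left(-89 + \left(-775907 + 678142\right)\right) \left(36162 - 4588104\right) = \left(-89 - 97765\right) \left(-4551942\right) = \left(-97854\right) \left(-4551942\right) = 445425732468$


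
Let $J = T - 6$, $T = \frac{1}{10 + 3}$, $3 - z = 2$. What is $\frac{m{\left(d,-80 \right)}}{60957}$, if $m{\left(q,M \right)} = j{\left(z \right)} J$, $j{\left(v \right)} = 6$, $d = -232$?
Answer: $- \frac{154}{264147} \approx -0.00058301$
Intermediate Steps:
$z = 1$ ($z = 3 - 2 = 1$)
$T = \frac{1}{13} \approx 0.076923$
$J = - \frac{77}{13}$ ($J = \frac{1}{13} - 6 = - \frac{77}{13} \approx -5.9231$)
$m{\left(q,M \right)} = - \frac{462}{13}$ ($m{\left(q,M \right)} = 6 \left(- \frac{77}{13}\right) = - \frac{462}{13}$)
$\frac{m{\left(d,-80 \right)}}{60957} = - \frac{462}{13 \cdot 60957} = \left(- \frac{462}{13}\right) \frac{1}{60957} = - \frac{154}{264147}$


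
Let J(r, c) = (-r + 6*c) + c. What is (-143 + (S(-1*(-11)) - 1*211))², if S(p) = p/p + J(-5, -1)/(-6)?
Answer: 1119364/9 ≈ 1.2437e+5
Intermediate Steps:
J(r, c) = -r + 7*c
S(p) = 4/3 (S(p) = p/p + (-1*(-5) + 7*(-1))/(-6) = 1 + (5 - 7)*(-⅙) = 1 - 2*(-⅙) = 1 + ⅓ = 4/3)
(-143 + (S(-1*(-11)) - 1*211))² = (-143 + (4/3 - 1*211))² = (-143 + (4/3 - 211))² = (-143 - 629/3)² = (-1058/3)² = 1119364/9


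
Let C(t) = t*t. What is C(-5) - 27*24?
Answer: -623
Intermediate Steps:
C(t) = t²
C(-5) - 27*24 = (-5)² - 27*24 = 25 - 648 = -623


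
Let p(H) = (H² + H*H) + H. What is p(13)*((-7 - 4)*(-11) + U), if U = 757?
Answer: 308178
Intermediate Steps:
p(H) = H + 2*H² (p(H) = (H² + H²) + H = 2*H² + H = H + 2*H²)
p(13)*((-7 - 4)*(-11) + U) = (13*(1 + 2*13))*((-7 - 4)*(-11) + 757) = (13*(1 + 26))*(-11*(-11) + 757) = (13*27)*(121 + 757) = 351*878 = 308178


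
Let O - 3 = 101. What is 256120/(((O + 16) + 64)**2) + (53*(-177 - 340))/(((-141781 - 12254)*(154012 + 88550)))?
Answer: 598088883483041/79060187709720 ≈ 7.5650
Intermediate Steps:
O = 104 (O = 3 + 101 = 104)
256120/(((O + 16) + 64)**2) + (53*(-177 - 340))/(((-141781 - 12254)*(154012 + 88550))) = 256120/(((104 + 16) + 64)**2) + (53*(-177 - 340))/(((-141781 - 12254)*(154012 + 88550))) = 256120/((120 + 64)**2) + (53*(-517))/((-154035*242562)) = 256120/(184**2) - 27401/(-37363037670) = 256120/33856 - 27401*(-1/37363037670) = 256120*(1/33856) + 27401/37363037670 = 32015/4232 + 27401/37363037670 = 598088883483041/79060187709720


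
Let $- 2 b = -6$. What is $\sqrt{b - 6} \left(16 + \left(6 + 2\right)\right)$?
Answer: $24 i \sqrt{3} \approx 41.569 i$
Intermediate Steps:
$b = 3$ ($b = \left(- \frac{1}{2}\right) \left(-6\right) = 3$)
$\sqrt{b - 6} \left(16 + \left(6 + 2\right)\right) = \sqrt{3 - 6} \left(16 + \left(6 + 2\right)\right) = \sqrt{-3} \left(16 + 8\right) = i \sqrt{3} \cdot 24 = 24 i \sqrt{3}$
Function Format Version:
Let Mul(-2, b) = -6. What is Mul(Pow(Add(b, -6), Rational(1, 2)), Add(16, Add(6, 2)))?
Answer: Mul(24, I, Pow(3, Rational(1, 2))) ≈ Mul(41.569, I)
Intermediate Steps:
b = 3 (b = Mul(Rational(-1, 2), -6) = 3)
Mul(Pow(Add(b, -6), Rational(1, 2)), Add(16, Add(6, 2))) = Mul(Pow(Add(3, -6), Rational(1, 2)), Add(16, Add(6, 2))) = Mul(Pow(-3, Rational(1, 2)), Add(16, 8)) = Mul(Mul(I, Pow(3, Rational(1, 2))), 24) = Mul(24, I, Pow(3, Rational(1, 2)))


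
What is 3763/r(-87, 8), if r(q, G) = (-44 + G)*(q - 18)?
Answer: 3763/3780 ≈ 0.99550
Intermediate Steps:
r(q, G) = (-44 + G)*(-18 + q)
3763/r(-87, 8) = 3763/(792 - 44*(-87) - 18*8 + 8*(-87)) = 3763/(792 + 3828 - 144 - 696) = 3763/3780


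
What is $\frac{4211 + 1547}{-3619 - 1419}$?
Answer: $- \frac{2879}{2519} \approx -1.1429$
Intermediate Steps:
$\frac{4211 + 1547}{-3619 - 1419} = \frac{5758}{-5038} = 5758 \left(- \frac{1}{5038}\right) = - \frac{2879}{2519}$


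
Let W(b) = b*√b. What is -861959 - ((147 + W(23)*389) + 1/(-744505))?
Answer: -641842227529/744505 - 8947*√23 ≈ -9.0501e+5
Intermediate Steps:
W(b) = b^(3/2)
-861959 - ((147 + W(23)*389) + 1/(-744505)) = -861959 - ((147 + 23^(3/2)*389) + 1/(-744505)) = -861959 - ((147 + (23*√23)*389) - 1/744505) = -861959 - ((147 + 8947*√23) - 1/744505) = -861959 - (109442234/744505 + 8947*√23) = -861959 + (-109442234/744505 - 8947*√23) = -641842227529/744505 - 8947*√23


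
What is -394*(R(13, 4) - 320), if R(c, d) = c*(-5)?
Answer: 151690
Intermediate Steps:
R(c, d) = -5*c
-394*(R(13, 4) - 320) = -394*(-5*13 - 320) = -394*(-65 - 320) = -394*(-385) = 151690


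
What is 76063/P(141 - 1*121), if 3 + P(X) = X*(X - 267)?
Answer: -76063/4943 ≈ -15.388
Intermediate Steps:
P(X) = -3 + X*(-267 + X) (P(X) = -3 + X*(X - 267) = -3 + X*(-267 + X))
76063/P(141 - 1*121) = 76063/(-3 + (141 - 1*121)**2 - 267*(141 - 1*121)) = 76063/(-3 + (141 - 121)**2 - 267*(141 - 121)) = 76063/(-3 + 20**2 - 267*20) = 76063/(-3 + 400 - 5340) = 76063/(-4943) = 76063*(-1/4943) = -76063/4943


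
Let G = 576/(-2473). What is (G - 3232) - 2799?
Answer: -14915239/2473 ≈ -6031.2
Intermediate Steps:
G = -576/2473 (G = 576*(-1/2473) = -576/2473 ≈ -0.23292)
(G - 3232) - 2799 = (-576/2473 - 3232) - 2799 = -7993312/2473 - 2799 = -14915239/2473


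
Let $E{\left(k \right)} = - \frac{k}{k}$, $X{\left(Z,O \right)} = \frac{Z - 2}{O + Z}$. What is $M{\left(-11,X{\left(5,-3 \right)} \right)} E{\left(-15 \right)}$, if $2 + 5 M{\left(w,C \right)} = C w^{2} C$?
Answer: $- \frac{1081}{20} \approx -54.05$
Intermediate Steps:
$X{\left(Z,O \right)} = \frac{-2 + Z}{O + Z}$
$E{\left(k \right)} = -1$ ($E{\left(k \right)} = \left(-1\right) 1 = -1$)
$M{\left(w,C \right)} = - \frac{2}{5} + \frac{C^{2} w^{2}}{5}$ ($M{\left(w,C \right)} = - \frac{2}{5} + \frac{C w^{2} C}{5} = - \frac{2}{5} + \frac{C^{2} w^{2}}{5}$)
$M{\left(-11,X{\left(5,-3 \right)} \right)} E{\left(-15 \right)} = \left(- \frac{2}{5} + \frac{\left(\frac{-2 + 5}{-3 + 5}\right)^{2} \left(-11\right)^{2}}{5}\right) \left(-1\right) = \left(- \frac{2}{5} + \frac{1}{5} \left(\frac{1}{2} \cdot 3\right)^{2} \cdot 121\right) \left(-1\right) = \left(- \frac{2}{5} + \frac{1}{5} \left(\frac{3}{2}\right)^{2} \cdot 121\right) \left(-1\right) = \left(- \frac{2}{5} + \frac{1}{5} \cdot \frac{9}{4} \cdot 121\right) \left(-1\right) = \left(- \frac{2}{5} + \frac{1089}{20}\right) \left(-1\right) = \frac{1081}{20} \left(-1\right) = - \frac{1081}{20}$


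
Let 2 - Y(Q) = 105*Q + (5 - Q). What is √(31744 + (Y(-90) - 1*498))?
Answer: √40603 ≈ 201.50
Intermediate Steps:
Y(Q) = -3 - 104*Q (Y(Q) = 2 - (105*Q + (5 - Q)) = 2 - (5 + 104*Q) = 2 + (-5 - 104*Q) = -3 - 104*Q)
√(31744 + (Y(-90) - 1*498)) = √(31744 + ((-3 - 104*(-90)) - 1*498)) = √(31744 + ((-3 + 9360) - 498)) = √(31744 + (9357 - 498)) = √(31744 + 8859) = √40603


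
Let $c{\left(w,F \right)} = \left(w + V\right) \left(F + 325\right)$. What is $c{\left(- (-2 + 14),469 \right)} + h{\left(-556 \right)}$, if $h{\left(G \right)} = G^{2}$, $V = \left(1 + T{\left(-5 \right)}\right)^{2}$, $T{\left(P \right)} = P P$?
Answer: $836352$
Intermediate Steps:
$T{\left(P \right)} = P^{2}$
$V = 676$ ($V = \left(1 + \left(-5\right)^{2}\right)^{2} = \left(1 + 25\right)^{2} = 26^{2} = 676$)
$c{\left(w,F \right)} = \left(325 + F\right) \left(676 + w\right)$ ($c{\left(w,F \right)} = \left(w + 676\right) \left(F + 325\right) = \left(676 + w\right) \left(325 + F\right) = \left(325 + F\right) \left(676 + w\right)$)
$c{\left(- (-2 + 14),469 \right)} + h{\left(-556 \right)} = \left(219700 + 325 \left(- (-2 + 14)\right) + 676 \cdot 469 + 469 \left(- (-2 + 14)\right)\right) + \left(-556\right)^{2} = \left(219700 + 325 \left(\left(-1\right) 12\right) + 317044 + 469 \left(\left(-1\right) 12\right)\right) + 309136 = \left(219700 + 325 \left(-12\right) + 317044 + 469 \left(-12\right)\right) + 309136 = \left(219700 - 3900 + 317044 - 5628\right) + 309136 = 527216 + 309136 = 836352$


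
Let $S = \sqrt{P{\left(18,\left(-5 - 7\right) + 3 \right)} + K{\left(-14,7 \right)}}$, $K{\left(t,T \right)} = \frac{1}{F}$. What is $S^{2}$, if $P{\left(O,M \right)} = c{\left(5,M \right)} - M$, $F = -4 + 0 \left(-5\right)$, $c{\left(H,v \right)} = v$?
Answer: $- \frac{1}{4} \approx -0.25$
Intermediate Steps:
$F = -4$ ($F = -4 + 0 = -4$)
$K{\left(t,T \right)} = - \frac{1}{4}$ ($K{\left(t,T \right)} = \frac{1}{-4} = - \frac{1}{4}$)
$P{\left(O,M \right)} = 0$ ($P{\left(O,M \right)} = M - M = 0$)
$S = \frac{i}{2}$ ($S = \sqrt{0 - \frac{1}{4}} = \sqrt{- \frac{1}{4}} = \frac{i}{2} \approx 0.5 i$)
$S^{2} = \left(\frac{i}{2}\right)^{2} = - \frac{1}{4}$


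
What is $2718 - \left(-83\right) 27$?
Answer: $4959$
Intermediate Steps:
$2718 - \left(-83\right) 27 = 2718 - -2241 = 2718 + 2241 = 4959$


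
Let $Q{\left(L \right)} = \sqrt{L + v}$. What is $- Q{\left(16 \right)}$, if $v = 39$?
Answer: $- \sqrt{55} \approx -7.4162$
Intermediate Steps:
$Q{\left(L \right)} = \sqrt{39 + L}$ ($Q{\left(L \right)} = \sqrt{L + 39} = \sqrt{39 + L}$)
$- Q{\left(16 \right)} = - \sqrt{39 + 16} = - \sqrt{55}$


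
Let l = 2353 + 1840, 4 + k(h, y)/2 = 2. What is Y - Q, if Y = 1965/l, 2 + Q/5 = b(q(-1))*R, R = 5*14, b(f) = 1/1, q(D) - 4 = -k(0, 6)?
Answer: -1423655/4193 ≈ -339.53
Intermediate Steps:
k(h, y) = -4 (k(h, y) = -8 + 2*2 = -8 + 4 = -4)
q(D) = 8 (q(D) = 4 - 1*(-4) = 4 + 4 = 8)
b(f) = 1
l = 4193
R = 70
Q = 340 (Q = -10 + 5*(1*70) = -10 + 5*70 = -10 + 350 = 340)
Y = 1965/4193 ≈ 0.46864
Y - Q = 1965/4193 - 1*340 = 1965/4193 - 340 = -1423655/4193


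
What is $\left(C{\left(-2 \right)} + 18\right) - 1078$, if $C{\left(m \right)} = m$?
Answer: $-1062$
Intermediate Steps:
$\left(C{\left(-2 \right)} + 18\right) - 1078 = \left(-2 + 18\right) - 1078 = 16 - 1078 = -1062$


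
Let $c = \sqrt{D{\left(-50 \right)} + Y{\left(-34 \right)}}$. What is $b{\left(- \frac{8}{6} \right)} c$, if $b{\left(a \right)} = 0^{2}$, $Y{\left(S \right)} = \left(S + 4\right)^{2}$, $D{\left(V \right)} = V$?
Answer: $0$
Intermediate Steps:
$Y{\left(S \right)} = \left(4 + S\right)^{2}$
$b{\left(a \right)} = 0$
$c = 5 \sqrt{34}$ ($c = \sqrt{-50 + \left(4 - 34\right)^{2}} = \sqrt{-50 + \left(-30\right)^{2}} = \sqrt{-50 + 900} = \sqrt{850} = 5 \sqrt{34} \approx 29.155$)
$b{\left(- \frac{8}{6} \right)} c = 0 \cdot 5 \sqrt{34} = 0$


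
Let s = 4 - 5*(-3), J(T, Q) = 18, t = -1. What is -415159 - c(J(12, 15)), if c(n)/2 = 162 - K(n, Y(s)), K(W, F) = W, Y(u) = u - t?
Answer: -415447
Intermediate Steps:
s = 19 (s = 4 + 15 = 19)
Y(u) = 1 + u (Y(u) = u - 1*(-1) = u + 1 = 1 + u)
c(n) = 324 - 2*n (c(n) = 2*(162 - n) = 324 - 2*n)
-415159 - c(J(12, 15)) = -415159 - (324 - 2*18) = -415159 - (324 - 36) = -415159 - 1*288 = -415159 - 288 = -415447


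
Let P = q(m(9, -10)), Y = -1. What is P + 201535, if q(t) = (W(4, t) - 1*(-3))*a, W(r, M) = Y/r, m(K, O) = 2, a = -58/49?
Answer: 19750111/98 ≈ 2.0153e+5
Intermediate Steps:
a = -58/49 (a = -58*1/49 = -58/49 ≈ -1.1837)
W(r, M) = -1/r
q(t) = -319/98 (q(t) = (-1/4 - 1*(-3))*(-58/49) = (-1*1/4 + 3)*(-58/49) = (-1/4 + 3)*(-58/49) = (11/4)*(-58/49) = -319/98)
P = -319/98 ≈ -3.2551
P + 201535 = -319/98 + 201535 = 19750111/98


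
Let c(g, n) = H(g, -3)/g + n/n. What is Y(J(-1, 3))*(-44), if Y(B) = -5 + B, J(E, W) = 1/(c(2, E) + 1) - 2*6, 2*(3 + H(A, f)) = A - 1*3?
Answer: 572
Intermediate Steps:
H(A, f) = -9/2 + A/2 (H(A, f) = -3 + (A - 1*3)/2 = -3 + (A - 3)/2 = -3 + (-3 + A)/2 = -3 + (-3/2 + A/2) = -9/2 + A/2)
c(g, n) = 1 + (-9/2 + g/2)/g (c(g, n) = (-9/2 + g/2)/g + n/n = (-9/2 + g/2)/g + 1 = 1 + (-9/2 + g/2)/g)
J(E, W) = -8 (J(E, W) = 1/((3/2)*(-3 + 2)/2 + 1) - 2*6 = 1/((3/2)*(½)*(-1) + 1) - 12 = 1/(-¾ + 1) - 12 = 1/(¼) - 12 = 4 - 12 = -8)
Y(J(-1, 3))*(-44) = (-5 - 8)*(-44) = -13*(-44) = 572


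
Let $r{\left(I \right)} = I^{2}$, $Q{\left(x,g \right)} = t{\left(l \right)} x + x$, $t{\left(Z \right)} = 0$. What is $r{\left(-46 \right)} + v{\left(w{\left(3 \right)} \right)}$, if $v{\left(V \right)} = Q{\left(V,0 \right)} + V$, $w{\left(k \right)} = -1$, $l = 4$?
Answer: $2114$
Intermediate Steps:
$Q{\left(x,g \right)} = x$ ($Q{\left(x,g \right)} = 0 x + x = 0 + x = x$)
$v{\left(V \right)} = 2 V$ ($v{\left(V \right)} = V + V = 2 V$)
$r{\left(-46 \right)} + v{\left(w{\left(3 \right)} \right)} = \left(-46\right)^{2} + 2 \left(-1\right) = 2116 - 2 = 2114$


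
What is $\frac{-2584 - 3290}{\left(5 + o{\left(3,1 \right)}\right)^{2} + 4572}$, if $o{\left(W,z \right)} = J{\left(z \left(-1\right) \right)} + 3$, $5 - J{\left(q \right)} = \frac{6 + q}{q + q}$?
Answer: $- \frac{23496}{19249} \approx -1.2206$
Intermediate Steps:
$J{\left(q \right)} = 5 - \frac{6 + q}{2 q}$ ($J{\left(q \right)} = 5 - \frac{6 + q}{q + q} = 5 - \frac{6 + q}{2 q}$)
$o{\left(W,z \right)} = \frac{15}{2} + \frac{3}{z}$ ($o{\left(W,z \right)} = \left(\frac{9}{2} - \frac{3}{z \left(-1\right)}\right) + 3 = \left(\frac{9}{2} - \frac{3}{\left(-1\right) z}\right) + 3 = \left(\frac{9}{2} - 3 \left(- \frac{1}{z}\right)\right) + 3 = \left(\frac{9}{2} + \frac{3}{z}\right) + 3 = \frac{15}{2} + \frac{3}{z}$)
$\frac{-2584 - 3290}{\left(5 + o{\left(3,1 \right)}\right)^{2} + 4572} = \frac{-2584 - 3290}{\left(5 + \left(\frac{15}{2} + \frac{3}{1}\right)\right)^{2} + 4572} = - \frac{5874}{\left(5 + \left(\frac{15}{2} + 3 \cdot 1\right)\right)^{2} + 4572} = - \frac{5874}{\left(5 + \left(\frac{15}{2} + 3\right)\right)^{2} + 4572} = - \frac{5874}{\left(5 + \frac{21}{2}\right)^{2} + 4572} = - \frac{5874}{\left(\frac{31}{2}\right)^{2} + 4572} = - \frac{5874}{\frac{961}{4} + 4572} = - \frac{5874}{\frac{19249}{4}} = \left(-5874\right) \frac{4}{19249} = - \frac{23496}{19249}$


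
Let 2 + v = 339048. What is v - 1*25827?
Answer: 313219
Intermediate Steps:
v = 339046 (v = -2 + 339048 = 339046)
v - 1*25827 = 339046 - 1*25827 = 339046 - 25827 = 313219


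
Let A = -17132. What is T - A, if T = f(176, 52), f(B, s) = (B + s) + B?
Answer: 17536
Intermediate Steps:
f(B, s) = s + 2*B
T = 404 (T = 52 + 2*176 = 52 + 352 = 404)
T - A = 404 - 1*(-17132) = 404 + 17132 = 17536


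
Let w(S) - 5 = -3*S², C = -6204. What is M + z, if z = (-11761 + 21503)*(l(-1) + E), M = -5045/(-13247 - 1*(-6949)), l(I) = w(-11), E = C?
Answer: -402612266147/6298 ≈ -6.3927e+7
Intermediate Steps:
E = -6204
w(S) = 5 - 3*S²
l(I) = -358 (l(I) = 5 - 3*(-11)² = 5 - 3*121 = 5 - 363 = -358)
M = 5045/6298 (M = -5045/(-13247 + 6949) = -5045/(-6298) = -5045*(-1/6298) = 5045/6298 ≈ 0.80105)
z = -63927004 (z = (-11761 + 21503)*(-358 - 6204) = 9742*(-6562) = -63927004)
M + z = 5045/6298 - 63927004 = -402612266147/6298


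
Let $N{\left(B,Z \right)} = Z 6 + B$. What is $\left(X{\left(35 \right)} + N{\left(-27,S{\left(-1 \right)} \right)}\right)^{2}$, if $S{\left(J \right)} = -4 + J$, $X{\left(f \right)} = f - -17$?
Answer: $25$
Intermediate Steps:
$X{\left(f \right)} = 17 + f$ ($X{\left(f \right)} = f + 17 = 17 + f$)
$N{\left(B,Z \right)} = B + 6 Z$ ($N{\left(B,Z \right)} = 6 Z + B = B + 6 Z$)
$\left(X{\left(35 \right)} + N{\left(-27,S{\left(-1 \right)} \right)}\right)^{2} = \left(\left(17 + 35\right) + \left(-27 + 6 \left(-4 - 1\right)\right)\right)^{2} = \left(52 + \left(-27 + 6 \left(-5\right)\right)\right)^{2} = \left(52 - 57\right)^{2} = \left(-5\right)^{2} = 25$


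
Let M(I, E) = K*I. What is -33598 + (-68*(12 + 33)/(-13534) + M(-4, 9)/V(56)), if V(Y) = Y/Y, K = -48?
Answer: -226056872/6767 ≈ -33406.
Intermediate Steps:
M(I, E) = -48*I
V(Y) = 1
-33598 + (-68*(12 + 33)/(-13534) + M(-4, 9)/V(56)) = -33598 + (-68*(12 + 33)/(-13534) - 48*(-4)/1) = -33598 + (-68*45*(-1/13534) + 192*1) = -33598 + (-3060*(-1/13534) + 192) = -33598 + (1530/6767 + 192) = -33598 + 1300794/6767 = -226056872/6767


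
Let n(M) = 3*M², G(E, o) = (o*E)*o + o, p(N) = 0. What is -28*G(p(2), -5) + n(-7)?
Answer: 287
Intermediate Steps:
G(E, o) = o + E*o² (G(E, o) = (E*o)*o + o = E*o² + o = o + E*o²)
-28*G(p(2), -5) + n(-7) = -(-140)*(1 + 0*(-5)) + 3*(-7)² = -(-140)*(1 + 0) + 3*49 = -(-140) + 147 = -28*(-5) + 147 = 140 + 147 = 287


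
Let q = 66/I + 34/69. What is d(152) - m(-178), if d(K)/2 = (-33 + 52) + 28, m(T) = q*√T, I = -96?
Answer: 94 + 215*I*√178/1104 ≈ 94.0 + 2.5982*I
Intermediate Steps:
q = -215/1104 (q = 66/(-96) + 34/69 = 66*(-1/96) + 34*(1/69) = -11/16 + 34/69 = -215/1104 ≈ -0.19475)
m(T) = -215*√T/1104
d(K) = 94 (d(K) = 2*((-33 + 52) + 28) = 2*(19 + 28) = 2*47 = 94)
d(152) - m(-178) = 94 - (-215)*√(-178)/1104 = 94 - (-215)*I*√178/1104 = 94 + 215*I*√178/1104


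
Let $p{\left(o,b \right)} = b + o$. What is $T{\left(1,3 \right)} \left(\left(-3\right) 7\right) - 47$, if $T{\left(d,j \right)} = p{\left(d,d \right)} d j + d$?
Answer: $-194$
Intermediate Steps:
$T{\left(d,j \right)} = d + 2 j d^{2}$ ($T{\left(d,j \right)} = \left(d + d\right) d j + d = 2 d d j + d = 2 d^{2} j + d = 2 j d^{2} + d = d + 2 j d^{2}$)
$T{\left(1,3 \right)} \left(\left(-3\right) 7\right) - 47 = 1 \left(1 + 2 \cdot 1 \cdot 3\right) \left(\left(-3\right) 7\right) - 47 = 1 \left(1 + 6\right) \left(-21\right) - 47 = 1 \cdot 7 \left(-21\right) - 47 = 7 \left(-21\right) - 47 = -147 - 47 = -194$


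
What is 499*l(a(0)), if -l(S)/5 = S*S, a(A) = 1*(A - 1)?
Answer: -2495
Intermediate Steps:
a(A) = -1 + A (a(A) = 1*(-1 + A) = -1 + A)
l(S) = -5*S**2 (l(S) = -5*S*S = -5*S**2)
499*l(a(0)) = 499*(-5*(-1 + 0)**2) = 499*(-5*(-1)**2) = 499*(-5*1) = 499*(-5) = -2495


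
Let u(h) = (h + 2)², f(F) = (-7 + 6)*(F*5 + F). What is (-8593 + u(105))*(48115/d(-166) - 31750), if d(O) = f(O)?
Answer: -7514822630/83 ≈ -9.0540e+7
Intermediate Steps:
f(F) = -6*F (f(F) = -(5*F + F) = -6*F)
u(h) = (2 + h)²
d(O) = -6*O
(-8593 + u(105))*(48115/d(-166) - 31750) = (-8593 + (2 + 105)²)*(48115/((-6*(-166))) - 31750) = (-8593 + 107²)*(48115/996 - 31750) = (-8593 + 11449)*(48115*(1/996) - 31750) = 2856*(48115/996 - 31750) = 2856*(-31574885/996) = -7514822630/83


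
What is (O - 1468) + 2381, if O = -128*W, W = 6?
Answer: 145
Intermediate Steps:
O = -768 (O = -128*6 = -768)
(O - 1468) + 2381 = (-768 - 1468) + 2381 = -2236 + 2381 = 145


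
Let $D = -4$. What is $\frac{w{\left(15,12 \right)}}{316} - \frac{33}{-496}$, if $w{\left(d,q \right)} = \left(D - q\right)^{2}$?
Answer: $\frac{34351}{39184} \approx 0.87666$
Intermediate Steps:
$w{\left(d,q \right)} = \left(-4 - q\right)^{2}$
$\frac{w{\left(15,12 \right)}}{316} - \frac{33}{-496} = \frac{\left(4 + 12\right)^{2}}{316} - \frac{33}{-496} = 16^{2} \cdot \frac{1}{316} - - \frac{33}{496} = 256 \cdot \frac{1}{316} + \frac{33}{496} = \frac{64}{79} + \frac{33}{496} = \frac{34351}{39184}$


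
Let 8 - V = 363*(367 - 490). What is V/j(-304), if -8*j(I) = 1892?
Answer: -89314/473 ≈ -188.82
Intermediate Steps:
j(I) = -473/2 (j(I) = -⅛*1892 = -473/2)
V = 44657 (V = 8 - 363*(367 - 490) = 8 - 363*(-123) = 8 - 1*(-44649) = 8 + 44649 = 44657)
V/j(-304) = 44657/(-473/2) = 44657*(-2/473) = -89314/473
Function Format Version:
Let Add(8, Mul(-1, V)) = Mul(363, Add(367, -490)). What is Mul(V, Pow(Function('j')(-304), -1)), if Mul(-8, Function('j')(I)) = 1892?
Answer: Rational(-89314, 473) ≈ -188.82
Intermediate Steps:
Function('j')(I) = Rational(-473, 2) (Function('j')(I) = Mul(Rational(-1, 8), 1892) = Rational(-473, 2))
V = 44657 (V = Add(8, Mul(-1, Mul(363, Add(367, -490)))) = Add(8, Mul(-1, Mul(363, -123))) = Add(8, Mul(-1, -44649)) = Add(8, 44649) = 44657)
Mul(V, Pow(Function('j')(-304), -1)) = Mul(44657, Pow(Rational(-473, 2), -1)) = Mul(44657, Rational(-2, 473)) = Rational(-89314, 473)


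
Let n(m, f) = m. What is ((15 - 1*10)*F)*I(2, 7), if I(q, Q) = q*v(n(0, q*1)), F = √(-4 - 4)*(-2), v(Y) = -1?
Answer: 40*I*√2 ≈ 56.569*I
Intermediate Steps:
F = -4*I*√2 (F = √(-8)*(-2) = (2*I*√2)*(-2) = -4*I*√2 ≈ -5.6569*I)
I(q, Q) = -q (I(q, Q) = q*(-1) = -q)
((15 - 1*10)*F)*I(2, 7) = ((15 - 1*10)*(-4*I*√2))*(-1*2) = ((15 - 10)*(-4*I*√2))*(-2) = (5*(-4*I*√2))*(-2) = -20*I*√2*(-2) = 40*I*√2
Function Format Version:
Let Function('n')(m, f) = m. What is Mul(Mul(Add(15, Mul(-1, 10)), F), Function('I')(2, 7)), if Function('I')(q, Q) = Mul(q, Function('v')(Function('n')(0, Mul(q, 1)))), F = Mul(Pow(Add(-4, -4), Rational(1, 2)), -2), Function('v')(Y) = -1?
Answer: Mul(40, I, Pow(2, Rational(1, 2))) ≈ Mul(56.569, I)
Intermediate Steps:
F = Mul(-4, I, Pow(2, Rational(1, 2))) (F = Mul(Pow(-8, Rational(1, 2)), -2) = Mul(Mul(2, I, Pow(2, Rational(1, 2))), -2) = Mul(-4, I, Pow(2, Rational(1, 2))) ≈ Mul(-5.6569, I))
Function('I')(q, Q) = Mul(-1, q) (Function('I')(q, Q) = Mul(q, -1) = Mul(-1, q))
Mul(Mul(Add(15, Mul(-1, 10)), F), Function('I')(2, 7)) = Mul(Mul(Add(15, Mul(-1, 10)), Mul(-4, I, Pow(2, Rational(1, 2)))), Mul(-1, 2)) = Mul(Mul(Add(15, -10), Mul(-4, I, Pow(2, Rational(1, 2)))), -2) = Mul(Mul(5, Mul(-4, I, Pow(2, Rational(1, 2)))), -2) = Mul(Mul(-20, I, Pow(2, Rational(1, 2))), -2) = Mul(40, I, Pow(2, Rational(1, 2)))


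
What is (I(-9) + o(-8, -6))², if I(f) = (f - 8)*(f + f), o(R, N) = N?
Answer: 90000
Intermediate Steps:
I(f) = 2*f*(-8 + f) (I(f) = (-8 + f)*(2*f) = 2*f*(-8 + f))
(I(-9) + o(-8, -6))² = (2*(-9)*(-8 - 9) - 6)² = (2*(-9)*(-17) - 6)² = (306 - 6)² = 300² = 90000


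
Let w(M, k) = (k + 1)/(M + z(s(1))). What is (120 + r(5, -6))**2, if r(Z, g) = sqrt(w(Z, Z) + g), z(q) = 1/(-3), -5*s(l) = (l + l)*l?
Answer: (840 + I*sqrt(231))**2/49 ≈ 14395.0 + 521.1*I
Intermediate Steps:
s(l) = -2*l**2/5 (s(l) = -(l + l)*l/5 = -2*l*l/5 = -2*l**2/5)
z(q) = -1/3
w(M, k) = (1 + k)/(-1/3 + M) (w(M, k) = (k + 1)/(M - 1/3) = (1 + k)/(-1/3 + M))
r(Z, g) = sqrt(g + 3*(1 + Z)/(-1 + 3*Z)) (r(Z, g) = sqrt(3*(1 + Z)/(-1 + 3*Z) + g) = sqrt(g + 3*(1 + Z)/(-1 + 3*Z)))
(120 + r(5, -6))**2 = (120 + sqrt((3 + 3*5 - 6*(-1 + 3*5))/(-1 + 3*5)))**2 = (120 + sqrt((3 + 15 - 6*(-1 + 15))/(-1 + 15)))**2 = (120 + sqrt((3 + 15 - 6*14)/14))**2 = (120 + sqrt((3 + 15 - 84)/14))**2 = (120 + sqrt((1/14)*(-66)))**2 = (120 + sqrt(-33/7))**2 = (120 + I*sqrt(231)/7)**2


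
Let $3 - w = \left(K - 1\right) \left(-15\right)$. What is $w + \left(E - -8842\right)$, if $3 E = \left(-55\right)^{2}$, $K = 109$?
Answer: $\frac{34420}{3} \approx 11473.0$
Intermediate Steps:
$w = 1623$ ($w = 3 - \left(109 - 1\right) \left(-15\right) = 3 - 108 \left(-15\right) = 3 - -1620 = 3 + 1620 = 1623$)
$E = \frac{3025}{3}$ ($E = \frac{\left(-55\right)^{2}}{3} = \frac{1}{3} \cdot 3025 = \frac{3025}{3} \approx 1008.3$)
$w + \left(E - -8842\right) = 1623 + \left(\frac{3025}{3} - -8842\right) = 1623 + \left(\frac{3025}{3} + 8842\right) = 1623 + \frac{29551}{3} = \frac{34420}{3}$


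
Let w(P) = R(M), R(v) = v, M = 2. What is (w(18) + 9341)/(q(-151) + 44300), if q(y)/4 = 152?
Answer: 9343/44908 ≈ 0.20805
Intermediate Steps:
q(y) = 608 (q(y) = 4*152 = 608)
w(P) = 2
(w(18) + 9341)/(q(-151) + 44300) = (2 + 9341)/(608 + 44300) = 9343/44908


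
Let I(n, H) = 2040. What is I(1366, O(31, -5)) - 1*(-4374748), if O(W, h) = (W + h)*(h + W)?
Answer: 4376788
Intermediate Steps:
O(W, h) = (W + h)² (O(W, h) = (W + h)*(W + h) = (W + h)²)
I(1366, O(31, -5)) - 1*(-4374748) = 2040 - 1*(-4374748) = 2040 + 4374748 = 4376788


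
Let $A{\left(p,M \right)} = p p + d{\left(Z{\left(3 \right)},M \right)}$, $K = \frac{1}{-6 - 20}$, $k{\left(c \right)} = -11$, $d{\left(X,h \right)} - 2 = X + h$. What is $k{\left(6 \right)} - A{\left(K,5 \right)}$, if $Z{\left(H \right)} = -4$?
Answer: $- \frac{9465}{676} \approx -14.001$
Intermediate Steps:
$d{\left(X,h \right)} = 2 + X + h$ ($d{\left(X,h \right)} = 2 + \left(X + h\right) = 2 + X + h$)
$K = - \frac{1}{26}$ ($K = \frac{1}{-26} = - \frac{1}{26} \approx -0.038462$)
$A{\left(p,M \right)} = -2 + M + p^{2}$ ($A{\left(p,M \right)} = p p + \left(2 - 4 + M\right) = p^{2} + \left(-2 + M\right) = -2 + M + p^{2}$)
$k{\left(6 \right)} - A{\left(K,5 \right)} = -11 - \left(-2 + 5 + \left(- \frac{1}{26}\right)^{2}\right) = -11 - \left(-2 + 5 + \frac{1}{676}\right) = -11 - \frac{2029}{676} = - \frac{9465}{676}$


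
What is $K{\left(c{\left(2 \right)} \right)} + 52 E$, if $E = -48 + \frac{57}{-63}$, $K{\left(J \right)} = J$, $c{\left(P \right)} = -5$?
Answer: $- \frac{53509}{21} \approx -2548.0$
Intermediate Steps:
$E = - \frac{1027}{21}$ ($E = -48 + 57 \left(- \frac{1}{63}\right) = -48 - \frac{19}{21} = - \frac{1027}{21} \approx -48.905$)
$K{\left(c{\left(2 \right)} \right)} + 52 E = -5 + 52 \left(- \frac{1027}{21}\right) = -5 - \frac{53404}{21} = - \frac{53509}{21}$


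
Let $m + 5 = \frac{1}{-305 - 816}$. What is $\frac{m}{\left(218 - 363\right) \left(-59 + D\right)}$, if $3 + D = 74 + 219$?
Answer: $\frac{5606}{37547895} \approx 0.0001493$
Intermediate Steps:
$D = 290$ ($D = -3 + \left(74 + 219\right) = -3 + 293 = 290$)
$m = - \frac{5606}{1121}$ ($m = -5 + \frac{1}{-305 - 816} = -5 + \frac{1}{-1121} = -5 - \frac{1}{1121} = - \frac{5606}{1121} \approx -5.0009$)
$\frac{m}{\left(218 - 363\right) \left(-59 + D\right)} = - \frac{5606}{1121 \left(218 - 363\right) \left(-59 + 290\right)} = - \frac{5606}{1121 \left(\left(-145\right) 231\right)} = - \frac{5606}{1121 \left(-33495\right)} = \left(- \frac{5606}{1121}\right) \left(- \frac{1}{33495}\right) = \frac{5606}{37547895}$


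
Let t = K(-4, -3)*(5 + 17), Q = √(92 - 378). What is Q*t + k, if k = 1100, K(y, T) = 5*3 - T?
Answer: 1100 + 396*I*√286 ≈ 1100.0 + 6697.0*I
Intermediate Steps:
K(y, T) = 15 - T
Q = I*√286 (Q = √(-286) = I*√286 ≈ 16.912*I)
t = 396 (t = (15 - 1*(-3))*(5 + 17) = (15 + 3)*22 = 18*22 = 396)
Q*t + k = (I*√286)*396 + 1100 = 396*I*√286 + 1100 = 1100 + 396*I*√286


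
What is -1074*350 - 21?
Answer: -375921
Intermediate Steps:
-1074*350 - 21 = -375900 - 21 = -375921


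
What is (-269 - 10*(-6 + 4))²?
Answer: 62001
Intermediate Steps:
(-269 - 10*(-6 + 4))² = (-269 - 10*(-2))² = (-269 + 20)² = (-249)² = 62001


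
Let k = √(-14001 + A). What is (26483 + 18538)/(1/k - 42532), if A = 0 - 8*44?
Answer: -27483600517716/25964161107473 + 45021*I*√14353/25964161107473 ≈ -1.0585 + 2.0774e-7*I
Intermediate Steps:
A = -352 (A = 0 - 352 = -352)
k = I*√14353 (k = √(-14001 - 352) = √(-14353) = I*√14353 ≈ 119.8*I)
(26483 + 18538)/(1/k - 42532) = (26483 + 18538)/(1/(I*√14353) - 42532) = 45021/(-I*√14353/14353 - 42532) = 45021/(-42532 - I*√14353/14353)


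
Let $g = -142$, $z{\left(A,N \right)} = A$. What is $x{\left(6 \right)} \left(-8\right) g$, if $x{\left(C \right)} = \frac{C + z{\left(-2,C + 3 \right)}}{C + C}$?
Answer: $\frac{1136}{3} \approx 378.67$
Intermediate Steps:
$x{\left(C \right)} = \frac{-2 + C}{2 C}$ ($x{\left(C \right)} = \frac{C - 2}{C + C} = \frac{-2 + C}{2 C}$)
$x{\left(6 \right)} \left(-8\right) g = \frac{-2 + 6}{2 \cdot 6} \left(-8\right) \left(-142\right) = \frac{1}{2} \cdot \frac{1}{6} \cdot 4 \left(-8\right) \left(-142\right) = \frac{1}{3} \left(-8\right) \left(-142\right) = \left(- \frac{8}{3}\right) \left(-142\right) = \frac{1136}{3}$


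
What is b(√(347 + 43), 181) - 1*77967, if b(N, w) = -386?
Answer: -78353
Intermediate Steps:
b(√(347 + 43), 181) - 1*77967 = -386 - 1*77967 = -386 - 77967 = -78353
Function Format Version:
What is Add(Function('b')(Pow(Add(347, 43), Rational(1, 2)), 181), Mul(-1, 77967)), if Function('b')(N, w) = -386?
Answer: -78353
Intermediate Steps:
Add(Function('b')(Pow(Add(347, 43), Rational(1, 2)), 181), Mul(-1, 77967)) = Add(-386, Mul(-1, 77967)) = Add(-386, -77967) = -78353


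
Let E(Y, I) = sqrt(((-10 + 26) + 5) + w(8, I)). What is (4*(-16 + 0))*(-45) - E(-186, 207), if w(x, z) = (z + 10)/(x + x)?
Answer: 2880 - sqrt(553)/4 ≈ 2874.1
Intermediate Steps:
w(x, z) = (10 + z)/(2*x) (w(x, z) = (10 + z)/((2*x)) = (10 + z)*(1/(2*x)) = (10 + z)/(2*x))
E(Y, I) = sqrt(173/8 + I/16) (E(Y, I) = sqrt(((-10 + 26) + 5) + (1/2)*(10 + I)/8) = sqrt((16 + 5) + (1/2)*(1/8)*(10 + I)) = sqrt(21 + (5/8 + I/16)) = sqrt(173/8 + I/16))
(4*(-16 + 0))*(-45) - E(-186, 207) = (4*(-16 + 0))*(-45) - sqrt(346 + 207)/4 = (4*(-16))*(-45) - sqrt(553)/4 = -64*(-45) - sqrt(553)/4 = 2880 - sqrt(553)/4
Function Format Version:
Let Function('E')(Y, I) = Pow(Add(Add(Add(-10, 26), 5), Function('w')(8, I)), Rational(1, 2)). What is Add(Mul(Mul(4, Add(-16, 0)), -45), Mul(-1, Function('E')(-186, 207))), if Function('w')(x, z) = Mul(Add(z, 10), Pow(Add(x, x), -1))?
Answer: Add(2880, Mul(Rational(-1, 4), Pow(553, Rational(1, 2)))) ≈ 2874.1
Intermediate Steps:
Function('w')(x, z) = Mul(Rational(1, 2), Pow(x, -1), Add(10, z)) (Function('w')(x, z) = Mul(Add(10, z), Pow(Mul(2, x), -1)) = Mul(Add(10, z), Mul(Rational(1, 2), Pow(x, -1))) = Mul(Rational(1, 2), Pow(x, -1), Add(10, z)))
Function('E')(Y, I) = Pow(Add(Rational(173, 8), Mul(Rational(1, 16), I)), Rational(1, 2)) (Function('E')(Y, I) = Pow(Add(Add(Add(-10, 26), 5), Mul(Rational(1, 2), Pow(8, -1), Add(10, I))), Rational(1, 2)) = Pow(Add(Add(16, 5), Mul(Rational(1, 2), Rational(1, 8), Add(10, I))), Rational(1, 2)) = Pow(Add(21, Add(Rational(5, 8), Mul(Rational(1, 16), I))), Rational(1, 2)) = Pow(Add(Rational(173, 8), Mul(Rational(1, 16), I)), Rational(1, 2)))
Add(Mul(Mul(4, Add(-16, 0)), -45), Mul(-1, Function('E')(-186, 207))) = Add(Mul(Mul(4, Add(-16, 0)), -45), Mul(-1, Mul(Rational(1, 4), Pow(Add(346, 207), Rational(1, 2))))) = Add(Mul(Mul(4, -16), -45), Mul(-1, Mul(Rational(1, 4), Pow(553, Rational(1, 2))))) = Add(Mul(-64, -45), Mul(Rational(-1, 4), Pow(553, Rational(1, 2)))) = Add(2880, Mul(Rational(-1, 4), Pow(553, Rational(1, 2))))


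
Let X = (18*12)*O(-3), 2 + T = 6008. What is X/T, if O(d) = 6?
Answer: 216/1001 ≈ 0.21578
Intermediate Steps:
T = 6006 (T = -2 + 6008 = 6006)
X = 1296 (X = (18*12)*6 = 216*6 = 1296)
X/T = 1296/6006 = 1296*(1/6006) = 216/1001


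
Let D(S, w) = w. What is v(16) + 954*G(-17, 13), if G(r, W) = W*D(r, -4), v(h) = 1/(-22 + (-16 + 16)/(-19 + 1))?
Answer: -1091377/22 ≈ -49608.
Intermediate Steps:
v(h) = -1/22 (v(h) = 1/(-22 + 0/(-18)) = 1/(-22 + 0*(-1/18)) = 1/(-22 + 0) = 1/(-22) = -1/22)
G(r, W) = -4*W (G(r, W) = W*(-4) = -4*W)
v(16) + 954*G(-17, 13) = -1/22 + 954*(-4*13) = -1/22 + 954*(-52) = -1/22 - 49608 = -1091377/22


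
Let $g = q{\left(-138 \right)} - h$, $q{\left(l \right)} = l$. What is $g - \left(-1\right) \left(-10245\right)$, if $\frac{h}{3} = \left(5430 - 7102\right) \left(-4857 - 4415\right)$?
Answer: $-46518735$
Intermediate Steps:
$h = 46508352$ ($h = 3 \left(5430 - 7102\right) \left(-4857 - 4415\right) = 3 \left(\left(-1672\right) \left(-9272\right)\right) = 3 \cdot 15502784 = 46508352$)
$g = -46508490$ ($g = -138 - 46508352 = -46508490$)
$g - \left(-1\right) \left(-10245\right) = -46508490 - \left(-1\right) \left(-10245\right) = -46508490 - 10245 = -46518735$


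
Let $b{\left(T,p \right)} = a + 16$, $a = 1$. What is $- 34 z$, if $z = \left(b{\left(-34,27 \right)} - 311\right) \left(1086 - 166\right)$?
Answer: $9196320$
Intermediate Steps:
$b{\left(T,p \right)} = 17$ ($b{\left(T,p \right)} = 1 + 16 = 17$)
$z = -270480$ ($z = \left(17 - 311\right) \left(1086 - 166\right) = \left(-294\right) 920 = -270480$)
$- 34 z = \left(-34\right) \left(-270480\right) = 9196320$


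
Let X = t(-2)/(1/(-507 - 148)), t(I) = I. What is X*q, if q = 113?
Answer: 148030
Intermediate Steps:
X = 1310 (X = -2/(1/(-507 - 148)) = -2/(1/(-655)) = -2/(-1/655) = -2*(-655) = 1310)
X*q = 1310*113 = 148030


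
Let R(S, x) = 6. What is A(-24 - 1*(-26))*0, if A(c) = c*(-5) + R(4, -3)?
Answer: 0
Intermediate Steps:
A(c) = 6 - 5*c (A(c) = c*(-5) + 6 = -5*c + 6 = 6 - 5*c)
A(-24 - 1*(-26))*0 = (6 - 5*(-24 - 1*(-26)))*0 = (6 - 5*(-24 + 26))*0 = (6 - 5*2)*0 = (6 - 10)*0 = -4*0 = 0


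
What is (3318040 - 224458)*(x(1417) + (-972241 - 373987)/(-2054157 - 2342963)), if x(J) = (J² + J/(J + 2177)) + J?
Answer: 157423536899135817161/25325720 ≈ 6.2160e+12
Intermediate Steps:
x(J) = J + J² + J/(2177 + J) (x(J) = (J² + J/(2177 + J)) + J = J + J² + J/(2177 + J))
(3318040 - 224458)*(x(1417) + (-972241 - 373987)/(-2054157 - 2342963)) = (3318040 - 224458)*(1417*(2178 + 1417² + 2178*1417)/(2177 + 1417) + (-972241 - 373987)/(-2054157 - 2342963)) = 3093582*(1417*(2178 + 2007889 + 3086226)/3594 - 1346228/(-4397120)) = 3093582*(1417*(1/3594)*5096293 - 1346228*(-1/4397120)) = 3093582*(7221447181/3594 + 25889/84560) = 3093582*(305322833335213/151954320) = 157423536899135817161/25325720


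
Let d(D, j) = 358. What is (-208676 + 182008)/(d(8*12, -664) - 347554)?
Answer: 6667/86799 ≈ 0.076810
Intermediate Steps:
(-208676 + 182008)/(d(8*12, -664) - 347554) = (-208676 + 182008)/(358 - 347554) = -26668/(-347196) = -26668*(-1/347196) = 6667/86799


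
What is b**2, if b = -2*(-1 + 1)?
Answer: 0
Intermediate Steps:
b = 0 (b = -2*0 = 0)
b**2 = 0**2 = 0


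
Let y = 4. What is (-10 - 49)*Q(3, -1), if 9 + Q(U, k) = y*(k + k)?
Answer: 1003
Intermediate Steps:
Q(U, k) = -9 + 8*k (Q(U, k) = -9 + 4*(k + k) = -9 + 4*(2*k) = -9 + 8*k)
(-10 - 49)*Q(3, -1) = (-10 - 49)*(-9 + 8*(-1)) = -59*(-9 - 8) = -59*(-17) = 1003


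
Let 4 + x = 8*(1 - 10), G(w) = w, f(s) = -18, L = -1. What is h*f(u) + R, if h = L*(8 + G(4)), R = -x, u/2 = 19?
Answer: 292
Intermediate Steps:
u = 38 (u = 2*19 = 38)
x = -76 (x = -4 + 8*(1 - 10) = -4 + 8*(-9) = -4 - 72 = -76)
R = 76 (R = -1*(-76) = 76)
h = -12 (h = -(8 + 4) = -1*12 = -12)
h*f(u) + R = -12*(-18) + 76 = 216 + 76 = 292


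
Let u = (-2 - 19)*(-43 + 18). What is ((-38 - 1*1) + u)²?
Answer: 236196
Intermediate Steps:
u = 525 (u = -21*(-25) = 525)
((-38 - 1*1) + u)² = ((-38 - 1*1) + 525)² = ((-38 - 1) + 525)² = (-39 + 525)² = 486² = 236196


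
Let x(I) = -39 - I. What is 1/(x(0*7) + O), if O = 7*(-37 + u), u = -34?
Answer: -1/536 ≈ -0.0018657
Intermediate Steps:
O = -497 (O = 7*(-37 - 34) = 7*(-71) = -497)
1/(x(0*7) + O) = 1/((-39 - 0*7) - 497) = 1/((-39 - 1*0) - 497) = 1/((-39 + 0) - 497) = 1/(-39 - 497) = 1/(-536) = -1/536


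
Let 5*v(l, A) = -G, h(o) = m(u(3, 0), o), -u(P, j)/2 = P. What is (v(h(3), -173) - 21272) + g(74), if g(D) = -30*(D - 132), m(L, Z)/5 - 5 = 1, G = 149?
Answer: -97809/5 ≈ -19562.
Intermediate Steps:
u(P, j) = -2*P
m(L, Z) = 30 (m(L, Z) = 25 + 5*1 = 25 + 5 = 30)
h(o) = 30
v(l, A) = -149/5 (v(l, A) = (-1*149)/5 = (⅕)*(-149) = -149/5)
g(D) = 3960 - 30*D (g(D) = -30*(-132 + D) = 3960 - 30*D)
(v(h(3), -173) - 21272) + g(74) = (-149/5 - 21272) + (3960 - 30*74) = -106509/5 + (3960 - 2220) = -106509/5 + 1740 = -97809/5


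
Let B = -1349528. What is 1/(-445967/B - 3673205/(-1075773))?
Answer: 1451785785144/5436852254731 ≈ 0.26703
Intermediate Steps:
1/(-445967/B - 3673205/(-1075773)) = 1/(-445967/(-1349528) - 3673205/(-1075773)) = 1/(-445967*(-1/1349528) - 3673205*(-1/1075773)) = 1/(445967/1349528 + 3673205/1075773) = 1/(5436852254731/1451785785144) = 1451785785144/5436852254731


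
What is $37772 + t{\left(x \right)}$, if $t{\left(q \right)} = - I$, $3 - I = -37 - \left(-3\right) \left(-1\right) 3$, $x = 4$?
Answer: $37723$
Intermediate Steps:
$I = 49$ ($I = 3 - \left(-37 - \left(-3\right) \left(-1\right) 3\right) = 3 - \left(-37 - 3 \cdot 3\right) = 3 - \left(-37 - 9\right) = 3 - -46 = 3 + 46 = 49$)
$t{\left(q \right)} = -49$ ($t{\left(q \right)} = \left(-1\right) 49 = -49$)
$37772 + t{\left(x \right)} = 37772 - 49 = 37723$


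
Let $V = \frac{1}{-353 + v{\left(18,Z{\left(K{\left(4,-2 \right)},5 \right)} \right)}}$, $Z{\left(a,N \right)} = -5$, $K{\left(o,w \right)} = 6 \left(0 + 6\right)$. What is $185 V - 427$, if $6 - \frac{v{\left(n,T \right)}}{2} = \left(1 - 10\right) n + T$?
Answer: $- \frac{3174}{7} \approx -453.43$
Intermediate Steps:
$K{\left(o,w \right)} = 36$ ($K{\left(o,w \right)} = 6 \cdot 6 = 36$)
$v{\left(n,T \right)} = 12 - 2 T + 18 n$ ($v{\left(n,T \right)} = 12 - 2 \left(\left(1 - 10\right) n + T\right) = 12 - 2 \left(- 9 n + T\right) = 12 - 2 \left(T - 9 n\right) = 12 - \left(- 18 n + 2 T\right) = 12 - 2 T + 18 n$)
$V = - \frac{1}{7}$ ($V = \frac{1}{-353 + \left(12 - -10 + 18 \cdot 18\right)} = \frac{1}{-353 + \left(12 + 10 + 324\right)} = \frac{1}{-353 + 346} = \frac{1}{-7} = - \frac{1}{7} \approx -0.14286$)
$185 V - 427 = 185 \left(- \frac{1}{7}\right) - 427 = - \frac{185}{7} - 427 = - \frac{3174}{7}$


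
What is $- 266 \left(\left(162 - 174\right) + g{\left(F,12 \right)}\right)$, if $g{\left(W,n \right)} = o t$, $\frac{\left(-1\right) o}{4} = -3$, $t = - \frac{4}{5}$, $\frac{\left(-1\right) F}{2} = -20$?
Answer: $\frac{28728}{5} \approx 5745.6$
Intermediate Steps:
$F = 40$ ($F = \left(-2\right) \left(-20\right) = 40$)
$t = - \frac{4}{5}$ ($t = \left(-4\right) \frac{1}{5} = - \frac{4}{5} \approx -0.8$)
$o = 12$ ($o = \left(-4\right) \left(-3\right) = 12$)
$g{\left(W,n \right)} = - \frac{48}{5}$ ($g{\left(W,n \right)} = 12 \left(- \frac{4}{5}\right) = - \frac{48}{5}$)
$- 266 \left(\left(162 - 174\right) + g{\left(F,12 \right)}\right) = - 266 \left(\left(162 - 174\right) - \frac{48}{5}\right) = - 266 \left(-12 - \frac{48}{5}\right) = \left(-266\right) \left(- \frac{108}{5}\right) = \frac{28728}{5}$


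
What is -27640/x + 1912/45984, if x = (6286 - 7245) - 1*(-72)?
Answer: 159086713/5098476 ≈ 31.203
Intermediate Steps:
x = -887 (x = -959 + 72 = -887)
-27640/x + 1912/45984 = -27640/(-887) + 1912/45984 = -27640*(-1/887) + 1912*(1/45984) = 27640/887 + 239/5748 = 159086713/5098476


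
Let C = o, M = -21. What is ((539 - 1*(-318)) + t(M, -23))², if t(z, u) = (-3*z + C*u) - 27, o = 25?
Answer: 101124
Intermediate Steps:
C = 25
t(z, u) = -27 - 3*z + 25*u (t(z, u) = (-3*z + 25*u) - 27 = -27 - 3*z + 25*u)
((539 - 1*(-318)) + t(M, -23))² = ((539 - 1*(-318)) + (-27 - 3*(-21) + 25*(-23)))² = ((539 + 318) + (-27 + 63 - 575))² = (857 - 539)² = 318² = 101124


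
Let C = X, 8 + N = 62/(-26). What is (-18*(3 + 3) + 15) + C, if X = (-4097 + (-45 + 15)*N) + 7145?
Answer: 42465/13 ≈ 3266.5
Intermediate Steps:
N = -135/13 (N = -8 + 62/(-26) = -8 + 62*(-1/26) = -8 - 31/13 = -135/13 ≈ -10.385)
X = 43674/13 (X = (-4097 + (-45 + 15)*(-135/13)) + 7145 = (-4097 - 30*(-135/13)) + 7145 = (-4097 + 4050/13) + 7145 = -49211/13 + 7145 = 43674/13 ≈ 3359.5)
C = 43674/13 ≈ 3359.5
(-18*(3 + 3) + 15) + C = (-18*(3 + 3) + 15) + 43674/13 = (-108 + 15) + 43674/13 = -93 + 43674/13 = 42465/13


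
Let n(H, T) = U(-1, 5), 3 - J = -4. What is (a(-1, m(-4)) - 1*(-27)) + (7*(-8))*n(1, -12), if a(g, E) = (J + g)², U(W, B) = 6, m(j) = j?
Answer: -273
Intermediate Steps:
J = 7 (J = 3 - 1*(-4) = 3 + 4 = 7)
n(H, T) = 6
a(g, E) = (7 + g)²
(a(-1, m(-4)) - 1*(-27)) + (7*(-8))*n(1, -12) = ((7 - 1)² - 1*(-27)) + (7*(-8))*6 = (6² + 27) - 56*6 = (36 + 27) - 336 = 63 - 336 = -273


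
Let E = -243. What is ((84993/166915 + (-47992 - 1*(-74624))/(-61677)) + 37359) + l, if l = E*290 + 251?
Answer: -48326695982617/1470688065 ≈ -32860.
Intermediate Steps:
l = -70219 (l = -243*290 + 251 = -70470 + 251 = -70219)
((84993/166915 + (-47992 - 1*(-74624))/(-61677)) + 37359) + l = ((84993/166915 + (-47992 - 1*(-74624))/(-61677)) + 37359) - 70219 = ((84993*(1/166915) + (-47992 + 74624)*(-1/61677)) + 37359) - 70219 = ((84993/166915 + 26632*(-1/61677)) + 37359) - 70219 = ((84993/166915 - 26632/61677) + 37359) - 70219 = (113833283/1470688065 + 37359) - 70219 = 54943549253618/1470688065 - 70219 = -48326695982617/1470688065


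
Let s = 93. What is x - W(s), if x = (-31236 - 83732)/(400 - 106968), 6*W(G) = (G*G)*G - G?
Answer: -255083679/1903 ≈ -1.3404e+5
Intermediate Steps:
W(G) = -G/6 + G³/6 (W(G) = ((G*G)*G - G)/6 = (G²*G - G)/6 = (G³ - G)/6 = -G/6 + G³/6)
x = 2053/1903 (x = -114968/(-106568) = -114968*(-1/106568) = 2053/1903 ≈ 1.0788)
x - W(s) = 2053/1903 - 93*(-1 + 93²)/6 = 2053/1903 - 93*(-1 + 8649)/6 = 2053/1903 - 93*8648/6 = 2053/1903 - 1*134044 = 2053/1903 - 134044 = -255083679/1903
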